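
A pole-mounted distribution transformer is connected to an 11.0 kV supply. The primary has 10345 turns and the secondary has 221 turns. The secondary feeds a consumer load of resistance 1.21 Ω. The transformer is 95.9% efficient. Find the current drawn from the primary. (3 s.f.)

I_p ≈ 4.33 A

V_s = 11000 × 221/10345 = 234.99 V.
I_s = V_s/R = 234.99/1.21 = 194.21 A.
P_out = V_s I_s = 234.99 × 194.21 = 45638 W.
P_in = P_out/η = 45638/0.959 = 47589 W.
I_p = P_in/V_p = 47589/11000 = 4.33 A.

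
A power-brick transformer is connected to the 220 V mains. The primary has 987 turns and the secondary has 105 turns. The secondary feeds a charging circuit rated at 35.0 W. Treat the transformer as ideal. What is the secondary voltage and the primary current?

V_s ≈ 23.4 V, I_p ≈ 0.159 A

V_s = V_p × N_s/N_p = 220 × 105/987 = 23.404 V.
I_s = P/V_s = 35.0/23.404 = 1.4955 A.
I_p = I_s × N_s/N_p = 1.4955 × 105/987 = 0.159 A.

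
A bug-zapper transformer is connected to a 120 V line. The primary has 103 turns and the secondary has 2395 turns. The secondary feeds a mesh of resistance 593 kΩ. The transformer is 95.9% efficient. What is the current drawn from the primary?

I_p ≈ 0.114 A

V_s = 120 × 2395/103 = 2790.3 V.
I_s = V_s/R = 2790.3/593000 = 0.0047054 A.
P_out = V_s I_s = 2790.3 × 0.0047054 = 13.129 W.
P_in = P_out/η = 13.129/0.959 = 13.691 W.
I_p = P_in/V_p = 13.691/120 = 0.114 A.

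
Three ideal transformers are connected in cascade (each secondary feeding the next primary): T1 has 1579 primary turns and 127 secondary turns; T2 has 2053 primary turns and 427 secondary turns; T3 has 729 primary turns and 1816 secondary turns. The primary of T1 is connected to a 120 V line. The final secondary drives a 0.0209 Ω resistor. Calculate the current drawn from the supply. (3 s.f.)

I_supply ≈ 9.97 A

After T1: V = 120.00 × 127/1579 = 9.6517 V.
After T2: V = 9.6517 × 427/2053 = 2.0074 V.
After T3: V = 2.0074 × 1816/729 = 5.0007 V.
I_load = 5.0007/0.0209 = 239.27 A, so P_out = 5.0007 × 239.27 = 1196.5 W.
All ideal ⇒ P_in = P_out, so I_supply = 1196.5/120 = 9.97 A.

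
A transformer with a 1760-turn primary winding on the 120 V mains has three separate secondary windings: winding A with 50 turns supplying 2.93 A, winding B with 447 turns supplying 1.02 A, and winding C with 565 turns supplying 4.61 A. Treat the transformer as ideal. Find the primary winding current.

V_A = 120 × 50/1760 = 3.4091 V; V_B = 120 × 447/1760 = 30.477 V; V_C = 120 × 565/1760 = 38.523 V.
P_out = V_A I_A + V_B I_B + V_C I_C = 3.4091×2.93 + 30.477×1.02 + 38.523×4.61 = 9.9886 + 31.087 + 177.59 = 218.67 W.
Ideal ⇒ P_in = P_out, so I_p = P_out/V_p = 218.67/120 = 1.82 A.

I_p ≈ 1.82 A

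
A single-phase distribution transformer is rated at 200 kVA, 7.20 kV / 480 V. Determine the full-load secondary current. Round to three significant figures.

I_s = S/V_s = 200000/480 = 417 A.

I_s ≈ 417 A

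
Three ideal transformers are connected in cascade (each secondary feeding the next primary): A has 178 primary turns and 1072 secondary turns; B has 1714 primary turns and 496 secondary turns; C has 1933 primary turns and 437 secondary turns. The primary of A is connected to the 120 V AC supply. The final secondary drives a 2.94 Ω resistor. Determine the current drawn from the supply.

After A: V = 120.00 × 1072/178 = 722.70 V.
After B: V = 722.70 × 496/1714 = 209.14 V.
After C: V = 209.14 × 437/1933 = 47.280 V.
I_load = 47.280/2.94 = 16.082 A, so P_out = 47.280 × 16.082 = 760.34 W.
All ideal ⇒ P_in = P_out, so I_supply = 760.34/120 = 6.34 A.

I_supply ≈ 6.34 A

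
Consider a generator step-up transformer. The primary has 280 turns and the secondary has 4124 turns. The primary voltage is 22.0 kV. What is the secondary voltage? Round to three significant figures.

V_s/V_p = N_s/N_p, so V_s = 22000 × 4124/280 = 324000 V.

V_s ≈ 324000 V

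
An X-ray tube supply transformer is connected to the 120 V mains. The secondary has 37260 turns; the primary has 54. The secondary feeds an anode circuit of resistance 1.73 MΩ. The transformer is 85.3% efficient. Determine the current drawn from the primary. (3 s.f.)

I_p ≈ 38.7 A

V_s = 120 × 37260/54 = 82800 V.
I_s = V_s/R = 82800/(1.73×10^6) = 0.047861 A.
P_out = V_s I_s = 82800 × 0.047861 = 3962.9 W.
P_in = P_out/η = 3962.9/0.853 = 4645.9 W.
I_p = P_in/V_p = 4645.9/120 = 38.7 A.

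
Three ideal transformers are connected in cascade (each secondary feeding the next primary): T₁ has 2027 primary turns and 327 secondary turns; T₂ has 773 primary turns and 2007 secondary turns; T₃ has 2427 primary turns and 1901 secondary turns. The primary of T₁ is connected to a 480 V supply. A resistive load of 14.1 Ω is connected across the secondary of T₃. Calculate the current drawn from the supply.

Secondary of T₁: V = 480.00 × 327/2027 = 77.435 V.
Secondary of T₂: V = 77.435 × 2007/773 = 201.05 V.
Secondary of T₃: V = 201.05 × 1901/2427 = 157.48 V.
I_load = 157.48/14.1 = 11.169 A, so P_out = 157.48 × 11.169 = 1758.8 W.
All ideal ⇒ P_in = P_out, so I_supply = 1758.8/480 = 3.66 A.

I_supply ≈ 3.66 A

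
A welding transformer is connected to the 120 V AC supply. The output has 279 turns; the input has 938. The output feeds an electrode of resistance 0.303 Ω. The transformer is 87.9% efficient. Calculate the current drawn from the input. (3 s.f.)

V_out = 120 × 279/938 = 35.693 V.
I_out = V_out/R = 35.693/0.303 = 117.80 A.
P_out = V_out I_out = 35.693 × 117.80 = 4204.6 W.
P_in = P_out/η = 4204.6/0.879 = 4783.4 W.
I_in = P_in/V_in = 4783.4/120 = 39.9 A.

I_in ≈ 39.9 A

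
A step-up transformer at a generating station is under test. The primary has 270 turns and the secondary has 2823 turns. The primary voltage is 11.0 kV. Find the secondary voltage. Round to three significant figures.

V_s ≈ 115000 V

V_s/V_p = N_s/N_p, so V_s = 11000 × 2823/270 = 115000 V.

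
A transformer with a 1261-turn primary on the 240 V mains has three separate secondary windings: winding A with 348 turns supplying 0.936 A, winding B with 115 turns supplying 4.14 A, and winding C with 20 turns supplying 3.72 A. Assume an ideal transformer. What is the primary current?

I_p ≈ 0.695 A

V_A = 240 × 348/1261 = 66.233 V; V_B = 240 × 115/1261 = 21.887 V; V_C = 240 × 20/1261 = 3.8065 V.
P_out = V_A I_A + V_B I_B + V_C I_C = 66.233×0.936 + 21.887×4.14 + 3.8065×3.72 = 61.994 + 90.614 + 14.160 = 166.77 W.
Ideal ⇒ P_in = P_out, so I_p = P_out/V_p = 166.77/240 = 0.695 A.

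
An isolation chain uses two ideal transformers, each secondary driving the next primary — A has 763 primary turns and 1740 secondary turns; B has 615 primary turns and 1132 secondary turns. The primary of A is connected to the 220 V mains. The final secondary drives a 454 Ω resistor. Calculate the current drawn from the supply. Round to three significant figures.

Secondary of A: V = 220.00 × 1740/763 = 501.70 V.
Secondary of B: V = 501.70 × 1132/615 = 923.46 V.
I_load = 923.46/454 = 2.0341 A, so P_out = 923.46 × 2.0341 = 1878.4 W.
All ideal ⇒ P_in = P_out, so I_supply = 1878.4/220 = 8.54 A.

I_supply ≈ 8.54 A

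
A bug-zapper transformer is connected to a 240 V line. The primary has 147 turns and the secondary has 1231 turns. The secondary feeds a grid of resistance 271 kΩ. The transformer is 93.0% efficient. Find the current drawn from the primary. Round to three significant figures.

I_p ≈ 0.0668 A

V_s = 240 × 1231/147 = 2009.8 V.
I_s = V_s/R = 2009.8/271000 = 0.0074162 A.
P_out = V_s I_s = 2009.8 × 0.0074162 = 14.905 W.
P_in = P_out/η = 14.905/0.930 = 16.027 W.
I_p = P_in/V_p = 16.027/240 = 0.0668 A.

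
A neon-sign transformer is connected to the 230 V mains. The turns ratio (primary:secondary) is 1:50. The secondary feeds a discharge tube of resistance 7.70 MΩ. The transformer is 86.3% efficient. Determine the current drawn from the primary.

I_p ≈ 0.0865 A

V_s = 230 × 50/1 = 11500 V.
I_s = V_s/R = 11500/(7.70×10^6) = 0.0014935 A.
P_out = V_s I_s = 11500 × 0.0014935 = 17.175 W.
P_in = P_out/η = 17.175/0.863 = 19.902 W.
I_p = P_in/V_p = 19.902/230 = 0.0865 A.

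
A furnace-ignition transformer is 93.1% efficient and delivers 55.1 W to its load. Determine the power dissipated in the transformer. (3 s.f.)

P_in = P_out/η = 55.1/0.931 = 59.1837 W.
P_loss = P_in − P_out = 59.1837 − 55.1 = 4.08 W.

P_loss ≈ 4.08 W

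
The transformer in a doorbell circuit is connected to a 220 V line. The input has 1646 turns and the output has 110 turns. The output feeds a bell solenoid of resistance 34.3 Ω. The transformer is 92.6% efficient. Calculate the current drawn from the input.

I_in ≈ 0.0309 A

V_out = 220 × 110/1646 = 14.702 V.
I_out = V_out/R = 14.702/34.3 = 0.42864 A.
P_out = V_out I_out = 14.702 × 0.42864 = 6.3020 W.
P_in = P_out/η = 6.3020/0.926 = 6.8056 W.
I_in = P_in/V_in = 6.8056/220 = 0.0309 A.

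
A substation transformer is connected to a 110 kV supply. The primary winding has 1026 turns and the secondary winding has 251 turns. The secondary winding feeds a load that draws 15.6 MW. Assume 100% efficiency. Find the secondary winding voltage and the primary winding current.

V_s ≈ 26900 V, I_p ≈ 142 A

V_s = V_p × N_s/N_p = 110000 × 251/1026 = 26910 V.
I_s = P/V_s = 1.56×10^7/26910 = 579.70 A.
I_p = I_s × N_s/N_p = 579.70 × 251/1026 = 142 A.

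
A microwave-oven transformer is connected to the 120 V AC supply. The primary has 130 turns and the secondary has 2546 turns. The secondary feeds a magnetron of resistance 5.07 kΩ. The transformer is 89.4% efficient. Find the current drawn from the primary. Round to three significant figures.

I_p ≈ 10.2 A

V_s = 120 × 2546/130 = 2350.2 V.
I_s = V_s/R = 2350.2/5070 = 0.46354 A.
P_out = V_s I_s = 2350.2 × 0.46354 = 1089.4 W.
P_in = P_out/η = 1089.4/0.894 = 1218.6 W.
I_p = P_in/V_p = 1218.6/120 = 10.2 A.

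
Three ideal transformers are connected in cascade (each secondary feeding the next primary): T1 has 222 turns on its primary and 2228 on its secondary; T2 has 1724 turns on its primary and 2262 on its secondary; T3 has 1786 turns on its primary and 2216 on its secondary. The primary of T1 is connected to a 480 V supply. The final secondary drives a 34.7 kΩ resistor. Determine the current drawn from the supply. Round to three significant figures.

After T1: V = 480.00 × 2228/222 = 4817.3 V.
After T2: V = 4817.3 × 2262/1724 = 6320.6 V.
After T3: V = 6320.6 × 2216/1786 = 7842.4 V.
I_load = 7842.4/34700 = 0.22600 A, so P_out = 7842.4 × 0.22600 = 1772.4 W.
All ideal ⇒ P_in = P_out, so I_supply = 1772.4/480 = 3.69 A.

I_supply ≈ 3.69 A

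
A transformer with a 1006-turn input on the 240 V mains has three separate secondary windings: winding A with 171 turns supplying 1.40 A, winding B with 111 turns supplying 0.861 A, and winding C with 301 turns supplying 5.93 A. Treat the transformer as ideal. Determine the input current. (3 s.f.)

V_A = 240 × 171/1006 = 40.795 V; V_B = 240 × 111/1006 = 26.481 V; V_C = 240 × 301/1006 = 71.809 V.
P_out = V_A I_A + V_B I_B + V_C I_C = 40.795×1.40 + 26.481×0.861 + 71.809×5.93 = 57.113 + 22.800 + 425.83 = 505.74 W.
Ideal ⇒ P_in = P_out, so I_in = P_out/V_in = 505.74/240 = 2.11 A.

I_in ≈ 2.11 A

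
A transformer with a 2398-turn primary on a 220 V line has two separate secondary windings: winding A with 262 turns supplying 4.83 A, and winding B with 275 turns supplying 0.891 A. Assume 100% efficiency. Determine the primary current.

V_A = 220 × 262/2398 = 24.037 V; V_B = 220 × 275/2398 = 25.229 V.
P_out = V_A I_A + V_B I_B = 24.037×4.83 + 25.229×0.891 = 116.10 + 22.479 = 138.58 W.
Ideal ⇒ P_in = P_out, so I_p = P_out/V_p = 138.58/220 = 0.630 A.

I_p ≈ 0.630 A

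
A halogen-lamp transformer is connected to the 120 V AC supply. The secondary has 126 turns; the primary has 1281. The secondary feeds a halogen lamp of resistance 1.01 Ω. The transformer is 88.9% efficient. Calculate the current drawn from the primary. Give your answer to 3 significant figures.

V_s = 120 × 126/1281 = 11.803 V.
I_s = V_s/R = 11.803/1.01 = 11.686 A.
P_out = V_s I_s = 11.803 × 11.686 = 137.94 W.
P_in = P_out/η = 137.94/0.889 = 155.16 W.
I_p = P_in/V_p = 155.16/120 = 1.29 A.

I_p ≈ 1.29 A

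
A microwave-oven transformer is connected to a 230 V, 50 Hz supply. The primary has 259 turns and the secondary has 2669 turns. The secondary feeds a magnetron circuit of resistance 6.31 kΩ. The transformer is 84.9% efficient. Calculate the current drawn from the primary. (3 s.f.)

V_s = 230 × 2669/259 = 2370.2 V.
I_s = V_s/R = 2370.2/6310 = 0.37562 A.
P_out = V_s I_s = 2370.2 × 0.37562 = 890.27 W.
P_in = P_out/η = 890.27/0.849 = 1048.6 W.
I_p = P_in/V_p = 1048.6/230 = 4.56 A.

I_p ≈ 4.56 A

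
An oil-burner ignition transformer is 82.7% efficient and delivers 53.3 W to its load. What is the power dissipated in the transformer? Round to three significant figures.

P_in = P_out/η = 53.3/0.827 = 64.4498 W.
P_loss = P_in − P_out = 64.4498 − 53.3 = 11.1 W.

P_loss ≈ 11.1 W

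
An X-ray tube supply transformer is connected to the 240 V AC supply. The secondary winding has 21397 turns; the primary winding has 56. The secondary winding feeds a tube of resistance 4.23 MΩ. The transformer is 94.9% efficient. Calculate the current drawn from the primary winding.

V_s = 240 × 21397/56 = 91701 V.
I_s = V_s/R = 91701/(4.23×10^6) = 0.021679 A.
P_out = V_s I_s = 91701 × 0.021679 = 1988.0 W.
P_in = P_out/η = 1988.0/0.949 = 2094.8 W.
I_p = P_in/V_p = 2094.8/240 = 8.73 A.

I_p ≈ 8.73 A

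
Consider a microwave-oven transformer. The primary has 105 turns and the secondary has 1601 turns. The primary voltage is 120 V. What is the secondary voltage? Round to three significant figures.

V_s/V_p = N_s/N_p, so V_s = 120 × 1601/105 = 1830 V.

V_s ≈ 1830 V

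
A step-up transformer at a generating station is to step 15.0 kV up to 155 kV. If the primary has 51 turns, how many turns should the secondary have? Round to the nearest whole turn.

N_s/N_p = V_s/V_p, so N_s = 51 × 155000/15000 = 527.0 ≈ 527 turns.

N_s = 527 turns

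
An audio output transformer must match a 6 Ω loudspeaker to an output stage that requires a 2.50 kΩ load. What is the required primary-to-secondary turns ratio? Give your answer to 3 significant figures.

Z_p/Z_s = (N_p/N_s)², so N_p/N_s = √(2500/6) = √417 = 20.4.

N_p/N_s ≈ 20.4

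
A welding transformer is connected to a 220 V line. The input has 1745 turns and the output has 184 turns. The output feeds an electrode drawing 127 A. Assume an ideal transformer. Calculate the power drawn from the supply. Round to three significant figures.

P ≈ 2950 W

I_in = I_out × N_out/N_in = 127 × 184/1745 = 13.391 A.
P = V_in I_in = 220 × 13.391 = 2950 W.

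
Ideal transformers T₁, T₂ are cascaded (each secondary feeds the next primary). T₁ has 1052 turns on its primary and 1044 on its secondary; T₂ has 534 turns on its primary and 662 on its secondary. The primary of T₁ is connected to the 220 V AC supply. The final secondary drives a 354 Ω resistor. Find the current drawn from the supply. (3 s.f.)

Secondary of T₁: V = 220.00 × 1044/1052 = 218.33 V.
Secondary of T₂: V = 218.33 × 662/534 = 270.66 V.
I_load = 270.66/354 = 0.76458 A, so P_out = 270.66 × 0.76458 = 206.94 W.
All ideal ⇒ P_in = P_out, so I_supply = 206.94/220 = 0.941 A.

I_supply ≈ 0.941 A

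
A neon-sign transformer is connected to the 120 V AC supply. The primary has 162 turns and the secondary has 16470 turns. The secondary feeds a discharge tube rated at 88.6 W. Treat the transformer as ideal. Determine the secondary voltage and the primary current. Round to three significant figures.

V_s = V_p × N_s/N_p = 120 × 16470/162 = 12200 V.
I_s = P/V_s = 88.6/12200 = 0.0072623 A.
I_p = I_s × N_s/N_p = 0.0072623 × 16470/162 = 0.738 A.

V_s ≈ 12200 V, I_p ≈ 0.738 A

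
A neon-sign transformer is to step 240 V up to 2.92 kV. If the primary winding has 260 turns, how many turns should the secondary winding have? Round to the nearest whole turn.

N_s = 3163 turns

N_s/N_p = V_s/V_p, so N_s = 260 × 2920/240 = 3163.3 ≈ 3163 turns.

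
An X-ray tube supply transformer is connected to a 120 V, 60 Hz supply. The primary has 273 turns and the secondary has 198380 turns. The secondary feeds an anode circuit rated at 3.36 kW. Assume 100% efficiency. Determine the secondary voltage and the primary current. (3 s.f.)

V_s ≈ 87200 V, I_p ≈ 28.0 A

V_s = V_p × N_s/N_p = 120 × 198380/273 = 87200 V.
I_s = P/V_s = 3360/87200 = 0.038532 A.
I_p = I_s × N_s/N_p = 0.038532 × 198380/273 = 28.0 A.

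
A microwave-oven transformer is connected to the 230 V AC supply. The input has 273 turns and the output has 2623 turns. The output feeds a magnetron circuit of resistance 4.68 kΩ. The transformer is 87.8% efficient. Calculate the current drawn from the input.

V_out = 230 × 2623/273 = 2209.9 V.
I_out = V_out/R = 2209.9/4680 = 0.47219 A.
P_out = V_out I_out = 2209.9 × 0.47219 = 1043.5 W.
P_in = P_out/η = 1043.5/0.878 = 1188.5 W.
I_in = P_in/V_in = 1188.5/230 = 5.17 A.

I_in ≈ 5.17 A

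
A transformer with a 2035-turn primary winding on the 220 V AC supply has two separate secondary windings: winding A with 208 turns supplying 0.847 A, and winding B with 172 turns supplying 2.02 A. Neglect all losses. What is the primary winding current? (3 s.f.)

V_A = 220 × 208/2035 = 22.486 V; V_B = 220 × 172/2035 = 18.595 V.
P_out = V_A I_A + V_B I_B = 22.486×0.847 + 18.595×2.02 = 19.046 + 37.561 = 56.607 W.
Ideal ⇒ P_in = P_out, so I_p = P_out/V_p = 56.607/220 = 0.257 A.

I_p ≈ 0.257 A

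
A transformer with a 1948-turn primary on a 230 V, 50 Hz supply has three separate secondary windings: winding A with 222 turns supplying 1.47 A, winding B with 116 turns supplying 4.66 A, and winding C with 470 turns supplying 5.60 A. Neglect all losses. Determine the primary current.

I_p ≈ 1.80 A

V_A = 230 × 222/1948 = 26.211 V; V_B = 230 × 116/1948 = 13.696 V; V_C = 230 × 470/1948 = 55.493 V.
P_out = V_A I_A + V_B I_B + V_C I_C = 26.211×1.47 + 13.696×4.66 + 55.493×5.60 = 38.531 + 63.824 + 310.76 = 413.11 W.
Ideal ⇒ P_in = P_out, so I_p = P_out/V_p = 413.11/230 = 1.80 A.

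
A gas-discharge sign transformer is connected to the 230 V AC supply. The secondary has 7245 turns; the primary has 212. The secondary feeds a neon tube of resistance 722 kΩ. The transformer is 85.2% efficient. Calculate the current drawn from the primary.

V_s = 230 × 7245/212 = 7860.1 V.
I_s = V_s/R = 7860.1/722000 = 0.010887 A.
P_out = V_s I_s = 7860.1 × 0.010887 = 85.570 W.
P_in = P_out/η = 85.570/0.852 = 100.43 W.
I_p = P_in/V_p = 100.43/230 = 0.437 A.

I_p ≈ 0.437 A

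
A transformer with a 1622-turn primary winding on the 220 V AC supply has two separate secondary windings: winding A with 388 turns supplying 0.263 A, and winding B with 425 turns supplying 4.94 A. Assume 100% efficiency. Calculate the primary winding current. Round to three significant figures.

V_A = 220 × 388/1622 = 52.626 V; V_B = 220 × 425/1622 = 57.645 V.
P_out = V_A I_A + V_B I_B = 52.626×0.263 + 57.645×4.94 = 13.841 + 284.77 = 298.61 W.
Ideal ⇒ P_in = P_out, so I_p = P_out/V_p = 298.61/220 = 1.36 A.

I_p ≈ 1.36 A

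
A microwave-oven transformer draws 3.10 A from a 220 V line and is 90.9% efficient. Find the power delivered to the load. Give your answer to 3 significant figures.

P_in = V_p I_p = 220 × 3.10 = 682.00 W.
P_out = η P_in = 0.909 × 682.00 = 620 W.

P_out ≈ 620 W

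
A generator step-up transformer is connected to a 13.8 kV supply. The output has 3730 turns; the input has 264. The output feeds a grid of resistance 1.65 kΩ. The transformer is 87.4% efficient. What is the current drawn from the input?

V_out = 13800 × 3730/264 = 194980 V.
I_out = V_out/R = 194980/1650 = 118.17 A.
P_out = V_out I_out = 194980 × 118.17 = 2.3040×10^7 W.
P_in = P_out/η = 2.3040×10^7/0.874 = 2.6362×10^7 W.
I_in = P_in/V_in = 2.6362×10^7/13800 = 1910 A.

I_in ≈ 1910 A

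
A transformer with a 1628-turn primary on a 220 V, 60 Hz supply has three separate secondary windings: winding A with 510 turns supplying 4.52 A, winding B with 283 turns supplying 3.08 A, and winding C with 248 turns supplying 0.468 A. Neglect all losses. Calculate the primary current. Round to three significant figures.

I_p ≈ 2.02 A

V_A = 220 × 510/1628 = 68.919 V; V_B = 220 × 283/1628 = 38.243 V; V_C = 220 × 248/1628 = 33.514 V.
P_out = V_A I_A + V_B I_B + V_C I_C = 68.919×4.52 + 38.243×3.08 + 33.514×0.468 = 311.51 + 117.79 + 15.684 = 444.99 W.
Ideal ⇒ P_in = P_out, so I_p = P_out/V_p = 444.99/220 = 2.02 A.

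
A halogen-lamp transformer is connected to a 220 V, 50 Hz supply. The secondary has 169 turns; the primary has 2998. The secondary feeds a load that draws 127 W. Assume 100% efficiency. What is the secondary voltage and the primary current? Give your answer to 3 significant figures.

V_s ≈ 12.4 V, I_p ≈ 0.577 A

V_s = V_p × N_s/N_p = 220 × 169/2998 = 12.402 V.
I_s = P/V_s = 127/12.402 = 10.241 A.
I_p = I_s × N_s/N_p = 10.241 × 169/2998 = 0.577 A.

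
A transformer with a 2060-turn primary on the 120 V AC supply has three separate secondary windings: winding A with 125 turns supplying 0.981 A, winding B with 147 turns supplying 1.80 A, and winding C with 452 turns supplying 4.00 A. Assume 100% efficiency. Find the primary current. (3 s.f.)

I_p ≈ 1.07 A

V_A = 120 × 125/2060 = 7.2816 V; V_B = 120 × 147/2060 = 8.5631 V; V_C = 120 × 452/2060 = 26.330 V.
P_out = V_A I_A + V_B I_B + V_C I_C = 7.2816×0.981 + 8.5631×1.80 + 26.330×4.00 = 7.1432 + 15.414 + 105.32 = 127.88 W.
Ideal ⇒ P_in = P_out, so I_p = P_out/V_p = 127.88/120 = 1.07 A.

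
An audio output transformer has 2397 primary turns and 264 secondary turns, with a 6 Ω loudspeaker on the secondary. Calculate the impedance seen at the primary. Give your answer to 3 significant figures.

Z_p = (N_p/N_s)² × Z_s = (2397/264)² × 6 = 495 Ω.

Z_p ≈ 495 Ω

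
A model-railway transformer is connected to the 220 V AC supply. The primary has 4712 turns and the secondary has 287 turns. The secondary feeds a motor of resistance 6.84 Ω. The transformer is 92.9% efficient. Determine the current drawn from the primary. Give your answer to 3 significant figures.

V_s = 220 × 287/4712 = 13.400 V.
I_s = V_s/R = 13.400/6.84 = 1.9590 A.
P_out = V_s I_s = 13.400 × 1.9590 = 26.251 W.
P_in = P_out/η = 26.251/0.929 = 28.257 W.
I_p = P_in/V_p = 28.257/220 = 0.128 A.

I_p ≈ 0.128 A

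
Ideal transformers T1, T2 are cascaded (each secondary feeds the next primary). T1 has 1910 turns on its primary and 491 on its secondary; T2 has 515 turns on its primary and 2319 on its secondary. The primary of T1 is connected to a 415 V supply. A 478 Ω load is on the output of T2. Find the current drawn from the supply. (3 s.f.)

I_supply ≈ 1.16 A

Secondary of T1: V = 415.00 × 491/1910 = 106.68 V.
Secondary of T2: V = 106.68 × 2319/515 = 480.39 V.
I_load = 480.39/478 = 1.0050 A, so P_out = 480.39 × 1.0050 = 482.78 W.
All ideal ⇒ P_in = P_out, so I_supply = 482.78/415 = 1.16 A.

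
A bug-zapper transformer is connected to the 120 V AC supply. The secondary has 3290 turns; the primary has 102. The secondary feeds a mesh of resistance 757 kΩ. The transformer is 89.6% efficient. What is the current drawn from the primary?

I_p ≈ 0.184 A

V_s = 120 × 3290/102 = 3870.6 V.
I_s = V_s/R = 3870.6/757000 = 0.0051131 A.
P_out = V_s I_s = 3870.6 × 0.0051131 = 19.791 W.
P_in = P_out/η = 19.791/0.896 = 22.088 W.
I_p = P_in/V_p = 22.088/120 = 0.184 A.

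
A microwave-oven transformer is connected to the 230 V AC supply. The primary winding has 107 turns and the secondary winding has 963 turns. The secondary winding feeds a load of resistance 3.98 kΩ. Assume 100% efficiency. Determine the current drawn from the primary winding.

V_s = V_p × N_s/N_p = 230 × 963/107 = 2070.0 V.
I_s = V_s/R = 2070.0/3980 = 0.52010 A.
For an ideal transformer I_p N_p = I_s N_s, so I_p = 0.52010 × 963/107 = 4.68 A.

I_p ≈ 4.68 A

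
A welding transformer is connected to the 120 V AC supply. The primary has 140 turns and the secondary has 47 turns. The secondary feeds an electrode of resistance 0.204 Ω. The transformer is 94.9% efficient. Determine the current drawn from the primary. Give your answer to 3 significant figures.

I_p ≈ 69.9 A

V_s = 120 × 47/140 = 40.286 V.
I_s = V_s/R = 40.286/0.204 = 197.48 A.
P_out = V_s I_s = 40.286 × 197.48 = 7955.6 W.
P_in = P_out/η = 7955.6/0.949 = 8383.1 W.
I_p = P_in/V_p = 8383.1/120 = 69.9 A.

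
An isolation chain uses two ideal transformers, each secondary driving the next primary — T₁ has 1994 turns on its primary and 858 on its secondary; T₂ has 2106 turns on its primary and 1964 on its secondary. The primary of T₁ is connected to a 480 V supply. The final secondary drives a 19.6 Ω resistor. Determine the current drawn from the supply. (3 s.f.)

I_supply ≈ 3.94 A

Secondary of T₁: V = 480.00 × 858/1994 = 206.54 V.
Secondary of T₂: V = 206.54 × 1964/2106 = 192.61 V.
I_load = 192.61/19.6 = 9.8272 A, so P_out = 192.61 × 9.8272 = 1892.9 W.
All ideal ⇒ P_in = P_out, so I_supply = 1892.9/480 = 3.94 A.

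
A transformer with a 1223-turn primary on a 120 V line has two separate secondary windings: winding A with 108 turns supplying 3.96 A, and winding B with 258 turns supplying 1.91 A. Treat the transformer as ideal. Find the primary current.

I_p ≈ 0.753 A

V_A = 120 × 108/1223 = 10.597 V; V_B = 120 × 258/1223 = 25.315 V.
P_out = V_A I_A + V_B I_B = 10.597×3.96 + 25.315×1.91 = 41.964 + 48.351 = 90.315 W.
Ideal ⇒ P_in = P_out, so I_p = P_out/V_p = 90.315/120 = 0.753 A.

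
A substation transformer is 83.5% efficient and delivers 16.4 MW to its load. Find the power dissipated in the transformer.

P_in = P_out/η = 1.64×10^7/0.835 = 1.96407×10^7 W.
P_loss = P_in − P_out = 1.96407×10^7 − 1.64×10^7 = 3.24×10^6 W.

P_loss ≈ 3.24×10^6 W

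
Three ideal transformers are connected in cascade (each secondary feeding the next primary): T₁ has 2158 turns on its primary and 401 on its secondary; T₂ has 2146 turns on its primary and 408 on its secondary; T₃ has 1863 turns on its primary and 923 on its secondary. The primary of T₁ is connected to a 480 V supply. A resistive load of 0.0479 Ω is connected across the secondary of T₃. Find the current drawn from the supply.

After T₁: V = 480.00 × 401/2158 = 89.194 V.
After T₂: V = 89.194 × 408/2146 = 16.958 V.
After T₃: V = 16.958 × 923/1863 = 8.4014 V.
I_load = 8.4014/0.0479 = 175.40 A, so P_out = 8.4014 × 175.40 = 1473.6 W.
All ideal ⇒ P_in = P_out, so I_supply = 1473.6/480 = 3.07 A.

I_supply ≈ 3.07 A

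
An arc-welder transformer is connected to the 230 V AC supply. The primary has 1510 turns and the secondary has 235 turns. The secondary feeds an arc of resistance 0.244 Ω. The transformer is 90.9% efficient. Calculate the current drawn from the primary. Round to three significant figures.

I_p ≈ 25.1 A

V_s = 230 × 235/1510 = 35.795 V.
I_s = V_s/R = 35.795/0.244 = 146.70 A.
P_out = V_s I_s = 35.795 × 146.70 = 5251.1 W.
P_in = P_out/η = 5251.1/0.909 = 5776.8 W.
I_p = P_in/V_p = 5776.8/230 = 25.1 A.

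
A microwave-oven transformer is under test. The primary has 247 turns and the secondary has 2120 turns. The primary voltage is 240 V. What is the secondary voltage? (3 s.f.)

V_s ≈ 2060 V

V_s/V_p = N_s/N_p, so V_s = 240 × 2120/247 = 2060 V.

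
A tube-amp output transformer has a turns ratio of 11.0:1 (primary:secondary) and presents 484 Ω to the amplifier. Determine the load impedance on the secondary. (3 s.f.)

Z_s ≈ 4.00 Ω

Z_s = Z_p/(N_p/N_s)² = 484/11.0² = 4.00 Ω.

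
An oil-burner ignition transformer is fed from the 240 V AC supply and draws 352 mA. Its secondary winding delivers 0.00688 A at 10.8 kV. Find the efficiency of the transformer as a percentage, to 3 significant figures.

P_in = 240 × 0.352 = 84.4800 W.
P_out = 10800 × 0.00688 = 74.3040 W.
η = P_out/P_in = 74.3040/84.4800 = 0.880.

η ≈ 88.0%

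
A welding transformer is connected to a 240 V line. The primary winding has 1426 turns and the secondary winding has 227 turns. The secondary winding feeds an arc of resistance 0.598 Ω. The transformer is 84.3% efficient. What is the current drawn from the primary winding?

V_s = 240 × 227/1426 = 38.205 V.
I_s = V_s/R = 38.205/0.598 = 63.888 A.
P_out = V_s I_s = 38.205 × 63.888 = 2440.8 W.
P_in = P_out/η = 2440.8/0.843 = 2895.4 W.
I_p = P_in/V_p = 2895.4/240 = 12.1 A.

I_p ≈ 12.1 A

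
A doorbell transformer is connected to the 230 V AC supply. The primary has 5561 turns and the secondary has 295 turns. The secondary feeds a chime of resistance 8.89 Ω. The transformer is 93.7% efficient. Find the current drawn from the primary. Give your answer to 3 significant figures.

I_p ≈ 0.0777 A

V_s = 230 × 295/5561 = 12.201 V.
I_s = V_s/R = 12.201/8.89 = 1.3724 A.
P_out = V_s I_s = 12.201 × 1.3724 = 16.745 W.
P_in = P_out/η = 16.745/0.937 = 17.871 W.
I_p = P_in/V_p = 17.871/230 = 0.0777 A.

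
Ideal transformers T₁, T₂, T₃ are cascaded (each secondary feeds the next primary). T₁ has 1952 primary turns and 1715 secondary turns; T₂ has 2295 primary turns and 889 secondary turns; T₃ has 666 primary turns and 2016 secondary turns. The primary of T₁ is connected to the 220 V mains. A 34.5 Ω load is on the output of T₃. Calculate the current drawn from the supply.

Secondary of T₁: V = 220.00 × 1715/1952 = 193.29 V.
Secondary of T₂: V = 193.29 × 889/2295 = 74.873 V.
Secondary of T₃: V = 74.873 × 2016/666 = 226.64 V.
I_load = 226.64/34.5 = 6.5694 A, so P_out = 226.64 × 6.5694 = 1488.9 W.
All ideal ⇒ P_in = P_out, so I_supply = 1488.9/220 = 6.77 A.

I_supply ≈ 6.77 A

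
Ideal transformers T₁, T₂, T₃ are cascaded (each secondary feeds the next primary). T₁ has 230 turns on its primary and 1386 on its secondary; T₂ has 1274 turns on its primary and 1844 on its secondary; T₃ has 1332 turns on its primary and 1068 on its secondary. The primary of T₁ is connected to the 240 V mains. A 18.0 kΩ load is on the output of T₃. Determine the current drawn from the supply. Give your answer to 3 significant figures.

Secondary of T₁: V = 240.00 × 1386/230 = 1446.3 V.
Secondary of T₂: V = 1446.3 × 1844/1274 = 2093.3 V.
Secondary of T₃: V = 2093.3 × 1068/1332 = 1678.4 V.
I_load = 1678.4/18000 = 0.093247 A, so P_out = 1678.4 × 0.093247 = 156.51 W.
All ideal ⇒ P_in = P_out, so I_supply = 156.51/240 = 0.652 A.

I_supply ≈ 0.652 A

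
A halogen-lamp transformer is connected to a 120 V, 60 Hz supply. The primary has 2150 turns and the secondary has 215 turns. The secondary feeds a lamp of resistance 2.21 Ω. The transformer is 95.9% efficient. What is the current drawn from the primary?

V_s = 120 × 215/2150 = 12.000 V.
I_s = V_s/R = 12.000/2.21 = 5.4299 A.
P_out = V_s I_s = 12.000 × 5.4299 = 65.158 W.
P_in = P_out/η = 65.158/0.959 = 67.944 W.
I_p = P_in/V_p = 67.944/120 = 0.566 A.

I_p ≈ 0.566 A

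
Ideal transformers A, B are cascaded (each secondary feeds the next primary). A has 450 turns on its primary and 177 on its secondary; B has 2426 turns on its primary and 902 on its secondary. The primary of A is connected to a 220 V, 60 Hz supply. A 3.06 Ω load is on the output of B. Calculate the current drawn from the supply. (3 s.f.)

After A: V = 220.00 × 177/450 = 86.533 V.
After B: V = 86.533 × 902/2426 = 32.174 V.
I_load = 32.174/3.06 = 10.514 A, so P_out = 32.174 × 10.514 = 338.28 W.
All ideal ⇒ P_in = P_out, so I_supply = 338.28/220 = 1.54 A.

I_supply ≈ 1.54 A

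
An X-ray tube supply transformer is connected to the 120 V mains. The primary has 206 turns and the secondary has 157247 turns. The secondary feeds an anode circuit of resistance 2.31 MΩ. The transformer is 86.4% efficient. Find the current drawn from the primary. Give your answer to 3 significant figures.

I_p ≈ 35.0 A

V_s = 120 × 157247/206 = 91600 V.
I_s = V_s/R = 91600/(2.31×10^6) = 0.039654 A.
P_out = V_s I_s = 91600 × 0.039654 = 3632.3 W.
P_in = P_out/η = 3632.3/0.864 = 4204.0 W.
I_p = P_in/V_p = 4204.0/120 = 35.0 A.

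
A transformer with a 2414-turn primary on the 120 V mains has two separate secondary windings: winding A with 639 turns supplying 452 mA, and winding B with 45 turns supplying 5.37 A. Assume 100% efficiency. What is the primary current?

V_A = 120 × 639/2414 = 31.765 V; V_B = 120 × 45/2414 = 2.2370 V.
P_out = V_A I_A + V_B I_B = 31.765×0.452 + 2.2370×5.37 = 14.358 + 12.012 = 26.370 W.
Ideal ⇒ P_in = P_out, so I_p = P_out/V_p = 26.370/120 = 0.220 A.

I_p ≈ 0.220 A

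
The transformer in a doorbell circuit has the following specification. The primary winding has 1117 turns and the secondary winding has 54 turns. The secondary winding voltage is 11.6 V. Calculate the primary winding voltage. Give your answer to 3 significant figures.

V_p ≈ 240 V

V_p/V_s = N_p/N_s, so V_p = 11.6 × 1117/54 = 240 V.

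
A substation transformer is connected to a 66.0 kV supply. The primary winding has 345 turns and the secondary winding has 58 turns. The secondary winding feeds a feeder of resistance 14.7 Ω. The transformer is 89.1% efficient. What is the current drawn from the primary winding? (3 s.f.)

I_p ≈ 142 A

V_s = 66000 × 58/345 = 11096 V.
I_s = V_s/R = 11096/14.7 = 754.81 A.
P_out = V_s I_s = 11096 × 754.81 = 8.3751×10^6 W.
P_in = P_out/η = 8.3751×10^6/0.891 = 9.3996×10^6 W.
I_p = P_in/V_p = 9.3996×10^6/66000 = 142 A.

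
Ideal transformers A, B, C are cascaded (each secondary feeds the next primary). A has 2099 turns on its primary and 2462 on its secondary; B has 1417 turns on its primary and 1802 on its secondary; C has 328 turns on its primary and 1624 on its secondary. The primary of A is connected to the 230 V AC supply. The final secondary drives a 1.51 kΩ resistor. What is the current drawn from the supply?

Secondary of A: V = 230.00 × 2462/2099 = 269.78 V.
Secondary of B: V = 269.78 × 1802/1417 = 343.07 V.
Secondary of C: V = 343.07 × 1624/328 = 1698.6 V.
I_load = 1698.6/1510 = 1.1249 A, so P_out = 1698.6 × 1.1249 = 1910.8 W.
All ideal ⇒ P_in = P_out, so I_supply = 1910.8/230 = 8.31 A.

I_supply ≈ 8.31 A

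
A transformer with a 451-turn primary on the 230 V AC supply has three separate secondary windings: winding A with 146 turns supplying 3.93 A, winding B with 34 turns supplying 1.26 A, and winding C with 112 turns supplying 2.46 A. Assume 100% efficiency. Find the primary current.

V_A = 230 × 146/451 = 74.457 V; V_B = 230 × 34/451 = 17.339 V; V_C = 230 × 112/451 = 57.118 V.
P_out = V_A I_A + V_B I_B + V_C I_C = 74.457×3.93 + 17.339×1.26 + 57.118×2.46 = 292.62 + 21.847 + 140.51 = 454.97 W.
Ideal ⇒ P_in = P_out, so I_p = P_out/V_p = 454.97/230 = 1.98 A.

I_p ≈ 1.98 A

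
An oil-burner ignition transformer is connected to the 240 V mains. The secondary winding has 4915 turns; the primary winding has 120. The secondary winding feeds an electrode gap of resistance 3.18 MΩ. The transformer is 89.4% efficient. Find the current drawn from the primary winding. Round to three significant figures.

V_s = 240 × 4915/120 = 9830.0 V.
I_s = V_s/R = 9830.0/(3.18×10^6) = 0.0030912 A.
P_out = V_s I_s = 9830.0 × 0.0030912 = 30.386 W.
P_in = P_out/η = 30.386/0.894 = 33.989 W.
I_p = P_in/V_p = 33.989/240 = 0.142 A.

I_p ≈ 0.142 A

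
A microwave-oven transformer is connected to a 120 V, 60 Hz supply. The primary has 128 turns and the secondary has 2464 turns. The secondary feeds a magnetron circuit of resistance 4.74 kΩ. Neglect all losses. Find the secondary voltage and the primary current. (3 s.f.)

V_s = V_p × N_s/N_p = 120 × 2464/128 = 2310.0 V.
I_s = V_s/R = 2310.0/4740 = 0.48734 A.
I_p = I_s × N_s/N_p = 0.48734 × 2464/128 = 9.38 A.

V_s ≈ 2310 V, I_p ≈ 9.38 A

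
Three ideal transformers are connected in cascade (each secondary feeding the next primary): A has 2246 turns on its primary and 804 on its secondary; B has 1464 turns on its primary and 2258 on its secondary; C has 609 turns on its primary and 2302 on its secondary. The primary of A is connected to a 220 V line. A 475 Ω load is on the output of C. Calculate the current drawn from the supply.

Secondary of A: V = 220.00 × 804/2246 = 78.753 V.
Secondary of B: V = 78.753 × 2258/1464 = 121.47 V.
Secondary of C: V = 121.47 × 2302/609 = 459.13 V.
I_load = 459.13/475 = 0.96660 A, so P_out = 459.13 × 0.96660 = 443.80 W.
All ideal ⇒ P_in = P_out, so I_supply = 443.80/220 = 2.02 A.

I_supply ≈ 2.02 A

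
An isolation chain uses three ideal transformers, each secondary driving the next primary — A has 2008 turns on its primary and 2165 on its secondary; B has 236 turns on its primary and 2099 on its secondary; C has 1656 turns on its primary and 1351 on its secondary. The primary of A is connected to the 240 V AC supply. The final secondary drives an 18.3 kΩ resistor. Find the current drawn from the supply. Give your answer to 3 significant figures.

I_supply ≈ 0.803 A

After A: V = 240.00 × 2165/2008 = 258.76 V.
After B: V = 258.76 × 2099/236 = 2301.5 V.
After C: V = 2301.5 × 1351/1656 = 1877.6 V.
I_load = 1877.6/18300 = 0.10260 A, so P_out = 1877.6 × 0.10260 = 192.64 W.
All ideal ⇒ P_in = P_out, so I_supply = 192.64/240 = 0.803 A.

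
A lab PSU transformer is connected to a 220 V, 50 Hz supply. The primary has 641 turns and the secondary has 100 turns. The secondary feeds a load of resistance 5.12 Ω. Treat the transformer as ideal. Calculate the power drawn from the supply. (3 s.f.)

V_s = V_p × N_s/N_p = 220 × 100/641 = 34.321 V.
I_s = V_s/R = 34.321/5.12 = 6.7034 A.
I_p = I_s × N_s/N_p = 6.7034 × 100/641 = 1.0458 A.
P = V_p I_p = 220 × 1.0458 = 230 W.

P ≈ 230 W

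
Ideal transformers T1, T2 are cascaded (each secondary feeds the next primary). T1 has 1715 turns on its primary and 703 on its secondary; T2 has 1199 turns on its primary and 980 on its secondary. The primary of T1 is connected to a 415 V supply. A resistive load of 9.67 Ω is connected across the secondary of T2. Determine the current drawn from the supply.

I_supply ≈ 4.82 A

After T1: V = 415.00 × 703/1715 = 170.11 V.
After T2: V = 170.11 × 980/1199 = 139.04 V.
I_load = 139.04/9.67 = 14.379 A, so P_out = 139.04 × 14.379 = 1999.2 W.
All ideal ⇒ P_in = P_out, so I_supply = 1999.2/415 = 4.82 A.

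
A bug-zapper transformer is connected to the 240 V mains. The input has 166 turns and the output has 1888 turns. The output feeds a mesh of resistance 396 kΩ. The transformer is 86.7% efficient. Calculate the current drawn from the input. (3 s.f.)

V_out = 240 × 1888/166 = 2729.6 V.
I_out = V_out/R = 2729.6/396000 = 0.0068930 A.
P_out = V_out I_out = 2729.6 × 0.0068930 = 18.815 W.
P_in = P_out/η = 18.815/0.867 = 21.702 W.
I_in = P_in/V_in = 21.702/240 = 0.0904 A.

I_in ≈ 0.0904 A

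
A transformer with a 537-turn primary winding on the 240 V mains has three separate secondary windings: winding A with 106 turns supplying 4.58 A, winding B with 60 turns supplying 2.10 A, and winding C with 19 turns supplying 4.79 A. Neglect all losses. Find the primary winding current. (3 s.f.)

V_A = 240 × 106/537 = 47.374 V; V_B = 240 × 60/537 = 26.816 V; V_C = 240 × 19/537 = 8.4916 V.
P_out = V_A I_A + V_B I_B + V_C I_C = 47.374×4.58 + 26.816×2.10 + 8.4916×4.79 = 216.97 + 56.313 + 40.675 = 313.96 W.
Ideal ⇒ P_in = P_out, so I_p = P_out/V_p = 313.96/240 = 1.31 A.

I_p ≈ 1.31 A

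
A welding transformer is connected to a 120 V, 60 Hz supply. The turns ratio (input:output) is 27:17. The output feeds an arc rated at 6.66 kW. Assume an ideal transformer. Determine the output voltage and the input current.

V_out ≈ 75.6 V, I_in ≈ 55.5 A

V_out = V_in × N_out/N_in = 120 × 17/27 = 75.556 V.
I_out = P/V_out = 6660/75.556 = 88.147 A.
I_in = I_out × N_out/N_in = 88.147 × 17/27 = 55.5 A.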